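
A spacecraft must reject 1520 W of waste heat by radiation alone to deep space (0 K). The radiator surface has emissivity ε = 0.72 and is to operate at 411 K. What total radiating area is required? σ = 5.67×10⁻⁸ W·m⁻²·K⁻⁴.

A ≈ 1.30 m²

P = εσA T⁴ ⇒ A = P/(εσT⁴).
T⁴ = 2.853×10¹⁰ K⁴.
A = 1520/(0.72 × 5.67×10⁻⁸ × 2.853×10¹⁰).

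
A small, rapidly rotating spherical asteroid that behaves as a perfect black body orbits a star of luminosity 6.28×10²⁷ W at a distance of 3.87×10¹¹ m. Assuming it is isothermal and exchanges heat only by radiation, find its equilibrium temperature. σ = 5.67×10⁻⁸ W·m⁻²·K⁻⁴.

First find the stellar flux at distance d: S = L/(4πd²) = 6.28×10²⁷/(4π·(3.87×10¹¹)²) = 3337 W/m².
For an isothermal sphere, absorbed (1−a)S·πr² = emitted σ·4πr²·T⁴, so T⁴ = (1−a)S/(4σ).
T⁴ = 1.00·3337/(4·5.67×10⁻⁸) = 1.471×10¹⁰ K⁴.

T ≈ 348 K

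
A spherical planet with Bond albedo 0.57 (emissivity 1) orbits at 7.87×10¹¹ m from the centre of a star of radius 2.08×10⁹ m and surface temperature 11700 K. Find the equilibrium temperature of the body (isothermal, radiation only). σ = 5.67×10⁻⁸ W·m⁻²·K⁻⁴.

The star's surface emits σT_*⁴; at distance d the flux is S = σT_*⁴(R_*/d)².
S = 5.67×10⁻⁸·(11700)⁴·(2.08×10⁹/7.87×10¹¹)² = 7422 W/m².
For an isothermal sphere T⁴ = (1−a)S/(4σ) = 1.407×10¹⁰ K⁴.

T ≈ 344 K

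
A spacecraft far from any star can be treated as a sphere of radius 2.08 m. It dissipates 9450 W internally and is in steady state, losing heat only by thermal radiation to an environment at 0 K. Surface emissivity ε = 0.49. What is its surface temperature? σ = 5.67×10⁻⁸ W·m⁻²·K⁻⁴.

T ≈ 281 K

Steady state: internal power = radiated power, P = εσA T⁴.
Radiating area A = 4πr² = 54.37 m².
T⁴ = P/(εσA) = 9450/(0.49·5.67×10⁻⁸·54.37) = 6.256×10⁹ K⁴.
T = (6.256×10⁹)^(1/4).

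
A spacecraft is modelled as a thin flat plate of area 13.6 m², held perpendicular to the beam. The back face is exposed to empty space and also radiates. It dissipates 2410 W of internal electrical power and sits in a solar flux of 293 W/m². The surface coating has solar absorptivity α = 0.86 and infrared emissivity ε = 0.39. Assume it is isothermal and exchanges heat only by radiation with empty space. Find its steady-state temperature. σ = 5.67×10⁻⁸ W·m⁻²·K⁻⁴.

At steady state, absorbed solar power + internal power = radiated power.
Absorbed: α·S·A_cross = 0.86·293·13.60 = 3427 W (cross-section A).
Total input = 3427 + 2410 = 5837 W.
Radiated: εσ·A_surf·T⁴ with A_surf = 2A = 27.20 m².
T⁴ = 5837/(0.39·5.67×10⁻⁸·27.20) = 9.704×10⁹ K⁴.

T ≈ 314 K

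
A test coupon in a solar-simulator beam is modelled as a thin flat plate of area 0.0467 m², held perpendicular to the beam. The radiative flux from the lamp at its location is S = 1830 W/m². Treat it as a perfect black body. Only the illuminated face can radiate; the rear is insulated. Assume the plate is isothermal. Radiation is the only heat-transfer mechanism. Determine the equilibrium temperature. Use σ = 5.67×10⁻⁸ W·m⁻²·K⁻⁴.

T ≈ 424 K

At equilibrium, absorbed power = emitted power.
Absorbing cross-section = A = 0.04670 m²; emitting surface = A = 0.04670 m² (ratio 1).
S·A_cross = εσ·A_surf·T⁴  ⇒  T⁴ = S/(1σ).
T⁴ = 1.00·1830/(1·5.67×10⁻⁸) = 3.228×10¹⁰ K⁴.
T = (3.228×10¹⁰)^(1/4).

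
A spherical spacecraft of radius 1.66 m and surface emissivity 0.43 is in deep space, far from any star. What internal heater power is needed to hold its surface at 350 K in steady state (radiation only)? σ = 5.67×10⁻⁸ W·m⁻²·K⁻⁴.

P ≈ 12700 W

P = εσ·4πr²·T⁴.
4πr² = 34.63 m²; T⁴ = 1.501×10¹⁰ K⁴.
P = 0.43·5.67×10⁻⁸·34.63·1.501×10¹⁰.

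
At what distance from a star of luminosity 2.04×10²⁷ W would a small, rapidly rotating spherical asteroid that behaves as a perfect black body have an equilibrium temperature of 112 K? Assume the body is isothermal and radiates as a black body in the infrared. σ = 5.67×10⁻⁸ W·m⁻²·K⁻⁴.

For an isothermal black-emitting sphere, (1−a)S·πr² = σ·4πr²·T⁴ ⇒ S = 4σT⁴/(1−a).
S = 4·5.67×10⁻⁸·(112)⁴/1.00 = 35.69 W/m².
Flux falls as S = L/(4πd²), so d = √(L/(4πS)) = √(2.04×10²⁷/(4π·35.69)).

d ≈ 2.13×10¹² m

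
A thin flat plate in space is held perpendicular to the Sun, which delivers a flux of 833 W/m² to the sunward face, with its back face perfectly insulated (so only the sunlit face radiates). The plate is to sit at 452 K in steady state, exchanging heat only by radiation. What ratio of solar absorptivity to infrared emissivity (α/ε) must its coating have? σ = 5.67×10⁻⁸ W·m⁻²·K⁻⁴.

Balance: αS·A = εσ·1A·T⁴ ⇒ α/ε = σT⁴/S.
α/ε = 5.67×10⁻⁸·(452)⁴/833 = 5.67×10⁻⁸·4.174×10¹⁰/833.

α/ε ≈ 2.84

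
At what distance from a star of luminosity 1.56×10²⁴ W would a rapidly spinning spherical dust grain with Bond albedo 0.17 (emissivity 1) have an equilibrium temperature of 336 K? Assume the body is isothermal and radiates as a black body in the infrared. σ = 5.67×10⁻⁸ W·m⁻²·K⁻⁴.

d ≈ 5.97×10⁹ m

For an isothermal black-emitting sphere, (1−a)S·πr² = σ·4πr²·T⁴ ⇒ S = 4σT⁴/(1−a).
S = 4·5.67×10⁻⁸·(336)⁴/0.830 = 3483 W/m².
Flux falls as S = L/(4πd²), so d = √(L/(4πS)) = √(1.56×10²⁴/(4π·3483)).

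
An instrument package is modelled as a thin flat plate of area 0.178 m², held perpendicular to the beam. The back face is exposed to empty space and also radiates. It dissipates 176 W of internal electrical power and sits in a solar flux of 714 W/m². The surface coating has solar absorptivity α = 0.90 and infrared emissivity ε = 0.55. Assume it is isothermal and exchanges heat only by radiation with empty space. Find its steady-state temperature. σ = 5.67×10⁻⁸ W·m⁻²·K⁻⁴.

At steady state, absorbed solar power + internal power = radiated power.
Absorbed: α·S·A_cross = 0.90·714·0.1780 = 114.4 W (cross-section A).
Total input = 114.4 + 176 = 290.4 W.
Radiated: εσ·A_surf·T⁴ with A_surf = 2A = 0.3560 m².
T⁴ = 290.4/(0.55·5.67×10⁻⁸·0.3560) = 2.616×10¹⁰ K⁴.

T ≈ 402 K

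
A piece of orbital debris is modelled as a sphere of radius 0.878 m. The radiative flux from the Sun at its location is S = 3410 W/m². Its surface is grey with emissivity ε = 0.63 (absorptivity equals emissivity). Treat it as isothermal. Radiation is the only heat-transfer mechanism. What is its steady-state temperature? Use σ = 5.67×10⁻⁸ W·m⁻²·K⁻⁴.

At equilibrium, absorbed power = emitted power.
Absorbing cross-section = πr² = 2.422 m²; emitting surface = 4πr² = 9.687 m² (ratio 4).
εS·A_cross = εσ·A_surf·T⁴  ⇒  T⁴ = S/(4σ)   (ε cancels).
T⁴ = 3410/(4·5.67×10⁻⁸) = 1.504×10¹⁰ K⁴.
T = (1.504×10¹⁰)^(1/4).

T ≈ 350 K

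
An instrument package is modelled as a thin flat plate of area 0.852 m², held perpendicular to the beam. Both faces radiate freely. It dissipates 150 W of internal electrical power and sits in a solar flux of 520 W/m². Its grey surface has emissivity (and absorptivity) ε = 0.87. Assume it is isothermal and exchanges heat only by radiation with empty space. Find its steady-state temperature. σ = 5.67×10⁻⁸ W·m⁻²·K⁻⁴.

T ≈ 283 K

At steady state, absorbed solar power + internal power = radiated power.
Absorbed: α·S·A_cross = 0.87·520·0.8520 = 385.4 W (cross-section A).
Total input = 385.4 + 150 = 535.4 W.
Radiated: εσ·A_surf·T⁴ with A_surf = 2A = 1.704 m².
T⁴ = 535.4/(0.87·5.67×10⁻⁸·1.704) = 6.370×10⁹ K⁴.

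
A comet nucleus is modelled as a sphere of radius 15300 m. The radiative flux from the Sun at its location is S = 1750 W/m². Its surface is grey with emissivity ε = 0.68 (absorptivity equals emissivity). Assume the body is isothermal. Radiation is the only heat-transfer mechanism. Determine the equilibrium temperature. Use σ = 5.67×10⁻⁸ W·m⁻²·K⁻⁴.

At equilibrium, absorbed power = emitted power.
Absorbing cross-section = πr² = 7.354×10⁸ m²; emitting surface = 4πr² = 2.942×10⁹ m² (ratio 4).
εS·A_cross = εσ·A_surf·T⁴  ⇒  T⁴ = S/(4σ)   (ε cancels).
T⁴ = 1750/(4·5.67×10⁻⁸) = 7.716×10⁹ K⁴.
T = (7.716×10⁹)^(1/4).

T ≈ 296 K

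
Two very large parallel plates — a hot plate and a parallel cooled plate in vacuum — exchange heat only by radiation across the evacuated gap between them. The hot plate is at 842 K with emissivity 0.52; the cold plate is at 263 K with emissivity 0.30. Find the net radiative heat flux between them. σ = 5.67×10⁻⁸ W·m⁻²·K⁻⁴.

For two infinite grey parallel plates, q = σ(T₁⁴ − T₂⁴)/(1/ε₁ + 1/ε₂ − 1).
T₁⁴ − T₂⁴ = 5.026×10¹¹ − 4.784×10⁹ = 4.978×10¹¹ K⁴.
1/ε₁ + 1/ε₂ − 1 = 1.923 + 3.333 − 1 = 4.256.
q = 5.67×10⁻⁸ × 4.978×10¹¹ / 4.256.

q ≈ 6630 W/m²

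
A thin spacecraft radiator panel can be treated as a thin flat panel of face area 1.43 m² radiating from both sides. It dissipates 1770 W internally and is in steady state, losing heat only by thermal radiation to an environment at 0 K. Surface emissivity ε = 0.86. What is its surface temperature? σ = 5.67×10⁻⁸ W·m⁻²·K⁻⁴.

Steady state: internal power = radiated power, P = εσA T⁴.
Radiating area A = 2·1.43 = 2.860 m².
T⁴ = P/(εσA) = 1770/(0.86·5.67×10⁻⁸·2.860) = 1.269×10¹⁰ K⁴.
T = (1.269×10¹⁰)^(1/4).

T ≈ 336 K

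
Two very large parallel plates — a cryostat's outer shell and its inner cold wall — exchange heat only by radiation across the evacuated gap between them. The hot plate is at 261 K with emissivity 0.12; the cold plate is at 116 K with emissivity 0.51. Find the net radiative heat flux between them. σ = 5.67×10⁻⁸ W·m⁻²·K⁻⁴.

For two infinite grey parallel plates, q = σ(T₁⁴ − T₂⁴)/(1/ε₁ + 1/ε₂ − 1).
T₁⁴ − T₂⁴ = 4.640×10⁹ − 1.811×10⁸ = 4.459×10⁹ K⁴.
1/ε₁ + 1/ε₂ − 1 = 8.333 + 1.961 − 1 = 9.294.
q = 5.67×10⁻⁸ × 4.459×10⁹ / 9.294.

q ≈ 27.2 W/m²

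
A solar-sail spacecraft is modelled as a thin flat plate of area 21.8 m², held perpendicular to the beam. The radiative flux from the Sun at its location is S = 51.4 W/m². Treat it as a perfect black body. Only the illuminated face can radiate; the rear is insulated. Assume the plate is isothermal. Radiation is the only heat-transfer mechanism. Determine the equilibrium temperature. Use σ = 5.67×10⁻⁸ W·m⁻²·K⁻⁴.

At equilibrium, absorbed power = emitted power.
Absorbing cross-section = A = 21.80 m²; emitting surface = A = 21.80 m² (ratio 1).
S·A_cross = εσ·A_surf·T⁴  ⇒  T⁴ = S/(1σ).
T⁴ = 1.00·51.4/(1·5.67×10⁻⁸) = 9.065×10⁸ K⁴.
T = (9.065×10⁸)^(1/4).

T ≈ 174 K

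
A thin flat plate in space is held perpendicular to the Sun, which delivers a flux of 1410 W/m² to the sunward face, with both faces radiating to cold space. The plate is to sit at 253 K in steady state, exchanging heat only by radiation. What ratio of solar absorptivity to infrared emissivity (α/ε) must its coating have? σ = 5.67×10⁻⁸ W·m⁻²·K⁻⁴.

Balance: αS·A = εσ·2A·T⁴ ⇒ α/ε = 2σT⁴/S.
α/ε = 2·5.67×10⁻⁸·(253)⁴/1410 = 2·5.67×10⁻⁸·4.097×10⁹/1410.

α/ε ≈ 0.330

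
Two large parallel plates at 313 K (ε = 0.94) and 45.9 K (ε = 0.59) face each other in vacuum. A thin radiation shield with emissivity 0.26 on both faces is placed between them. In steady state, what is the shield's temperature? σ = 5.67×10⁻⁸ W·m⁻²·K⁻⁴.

T_s ≈ 268 K

In steady state the net flux on the hot side equals that on the cold side.
σ(T₁⁴−T_s⁴)/D₁ = σ(T_s⁴−T₂⁴)/D₂, with D₁ = 1/ε₁+1/ε_s−1 = 3.910, D₂ = 1/ε_s+1/ε₂−1 = 4.541.
Solve for T_s⁴: T_s⁴ = (D₂·T₁⁴ + D₁·T₂⁴)/(D₁+D₂) = 5.159×10⁹ K⁴.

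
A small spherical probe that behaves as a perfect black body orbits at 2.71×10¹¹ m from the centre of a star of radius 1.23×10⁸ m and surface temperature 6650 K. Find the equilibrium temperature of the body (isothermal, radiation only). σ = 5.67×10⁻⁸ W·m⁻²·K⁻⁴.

The star's surface emits σT_*⁴; at distance d the flux is S = σT_*⁴(R_*/d)².
S = 5.67×10⁻⁸·(6650)⁴·(1.23×10⁸/2.71×10¹¹)² = 22.84 W/m².
For an isothermal sphere T⁴ = (1−a)S/(4σ) = 1.007×10⁸ K⁴.

T ≈ 100 K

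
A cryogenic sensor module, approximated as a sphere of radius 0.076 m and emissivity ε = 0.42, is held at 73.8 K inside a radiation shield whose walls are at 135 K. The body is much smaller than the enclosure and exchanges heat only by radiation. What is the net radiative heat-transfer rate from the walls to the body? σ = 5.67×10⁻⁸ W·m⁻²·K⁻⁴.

P_net ≈ 0.523 W

For a small grey body in a large enclosure: P_net = εσA(T_body⁴ − T_wall⁴).
A = 4πr² = 0.07258 m²; T_body⁴ − T_wall⁴ = 2.966×10⁷ − 3.322×10⁸ = -3.025×10⁸ K⁴.
|P_net| = 0.42·5.67×10⁻⁸·0.07258·3.025×10⁸.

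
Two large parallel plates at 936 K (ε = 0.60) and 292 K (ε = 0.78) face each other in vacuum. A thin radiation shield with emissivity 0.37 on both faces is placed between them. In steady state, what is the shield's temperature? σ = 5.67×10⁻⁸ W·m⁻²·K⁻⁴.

In steady state the net flux on the hot side equals that on the cold side.
σ(T₁⁴−T_s⁴)/D₁ = σ(T_s⁴−T₂⁴)/D₂, with D₁ = 1/ε₁+1/ε_s−1 = 3.369, D₂ = 1/ε_s+1/ε₂−1 = 2.985.
Solve for T_s⁴: T_s⁴ = (D₂·T₁⁴ + D₁·T₂⁴)/(D₁+D₂) = 3.644×10¹¹ K⁴.

T_s ≈ 777 K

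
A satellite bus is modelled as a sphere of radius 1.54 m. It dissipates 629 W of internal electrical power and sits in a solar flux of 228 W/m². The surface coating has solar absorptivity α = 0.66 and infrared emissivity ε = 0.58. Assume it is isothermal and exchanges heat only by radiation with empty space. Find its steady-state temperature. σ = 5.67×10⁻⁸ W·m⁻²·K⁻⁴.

T ≈ 206 K

At steady state, absorbed solar power + internal power = radiated power.
Absorbed: α·S·A_cross = 0.66·228·7.451 = 1121 W (cross-section πr²).
Total input = 1121 + 629 = 1750 W.
Radiated: εσ·A_surf·T⁴ with A_surf = 4πr² = 29.80 m².
T⁴ = 1750/(0.58·5.67×10⁻⁸·29.80) = 1.786×10⁹ K⁴.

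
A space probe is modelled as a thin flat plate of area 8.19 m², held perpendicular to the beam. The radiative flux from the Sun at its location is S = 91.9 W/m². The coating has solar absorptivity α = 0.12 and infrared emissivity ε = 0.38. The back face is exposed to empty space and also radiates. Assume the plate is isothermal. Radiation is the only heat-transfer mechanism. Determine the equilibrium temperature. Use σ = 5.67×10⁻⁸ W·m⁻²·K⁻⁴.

T ≈ 126 K

At equilibrium, absorbed power = emitted power.
Absorbing cross-section = A = 8.190 m²; emitting surface = 2A = 16.38 m² (ratio 2).
αS·A_cross = εσ·A_surf·T⁴  ⇒  T⁴ = αS/(ε·2σ).
T⁴ = 0.120·91.9/(0.38·2·5.67×10⁻⁸) = 2.559×10⁸ K⁴.
T = (2.559×10⁸)^(1/4).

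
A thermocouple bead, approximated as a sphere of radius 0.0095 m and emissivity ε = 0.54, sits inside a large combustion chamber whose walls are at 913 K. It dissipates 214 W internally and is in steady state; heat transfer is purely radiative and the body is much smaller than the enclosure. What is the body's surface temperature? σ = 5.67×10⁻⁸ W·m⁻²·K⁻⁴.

For a small grey body in a large enclosure, net radiated power = εσA(T⁴ − T_w⁴).
Steady state: P = εσA(T⁴ − T_w⁴) with A = 4πr² = 0.001134 m².
T⁴ = P/(εσA) + T_w⁴ = 214/(0.54·5.67×10⁻⁸·0.001134) + (913)⁴
    = 6.163×10¹² + 6.948×10¹¹ = 6.858×10¹² K⁴.

T ≈ 1620 K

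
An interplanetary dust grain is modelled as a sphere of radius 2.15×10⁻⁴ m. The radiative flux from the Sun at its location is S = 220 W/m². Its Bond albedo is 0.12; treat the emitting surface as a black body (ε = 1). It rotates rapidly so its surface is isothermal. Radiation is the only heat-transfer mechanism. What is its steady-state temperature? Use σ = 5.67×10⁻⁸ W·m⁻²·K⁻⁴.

T ≈ 171 K

At equilibrium, absorbed power = emitted power.
Absorbing cross-section = πr² = 1.452×10⁻⁷ m²; emitting surface = 4πr² = 5.809×10⁻⁷ m² (ratio 4).
(1−a)S·A_cross = εσ·A_surf·T⁴  ⇒  T⁴ = (1−a)S/(4σ).
T⁴ = 0.880·220/(4·5.67×10⁻⁸) = 8.536×10⁸ K⁴.
T = (8.536×10⁸)^(1/4).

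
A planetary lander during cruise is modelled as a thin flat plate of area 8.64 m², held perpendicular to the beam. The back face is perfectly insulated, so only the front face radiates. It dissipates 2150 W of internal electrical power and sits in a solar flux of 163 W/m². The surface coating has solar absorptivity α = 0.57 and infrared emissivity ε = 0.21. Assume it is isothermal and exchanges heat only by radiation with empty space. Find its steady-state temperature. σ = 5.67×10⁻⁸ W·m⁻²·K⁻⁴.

At steady state, absorbed solar power + internal power = radiated power.
Absorbed: α·S·A_cross = 0.57·163·8.640 = 802.7 W (cross-section A).
Total input = 802.7 + 2150 = 2953 W.
Radiated: εσ·A_surf·T⁴ with A_surf = A = 8.640 m².
T⁴ = 2953/(0.21·5.67×10⁻⁸·8.640) = 2.870×10¹⁰ K⁴.

T ≈ 412 K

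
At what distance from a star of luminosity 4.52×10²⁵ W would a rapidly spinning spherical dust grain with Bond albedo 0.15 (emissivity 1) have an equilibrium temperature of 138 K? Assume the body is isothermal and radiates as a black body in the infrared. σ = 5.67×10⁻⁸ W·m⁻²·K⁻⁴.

For an isothermal black-emitting sphere, (1−a)S·πr² = σ·4πr²·T⁴ ⇒ S = 4σT⁴/(1−a).
S = 4·5.67×10⁻⁸·(138)⁴/0.850 = 96.77 W/m².
Flux falls as S = L/(4πd²), so d = √(L/(4πS)) = √(4.52×10²⁵/(4π·96.77)).

d ≈ 1.93×10¹¹ m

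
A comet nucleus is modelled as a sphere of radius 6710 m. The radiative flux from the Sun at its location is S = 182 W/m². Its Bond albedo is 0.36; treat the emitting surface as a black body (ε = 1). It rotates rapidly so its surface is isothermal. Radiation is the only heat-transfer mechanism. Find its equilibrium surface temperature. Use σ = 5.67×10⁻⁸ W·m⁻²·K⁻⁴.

At equilibrium, absorbed power = emitted power.
Absorbing cross-section = πr² = 1.414×10⁸ m²; emitting surface = 4πr² = 5.658×10⁸ m² (ratio 4).
(1−a)S·A_cross = εσ·A_surf·T⁴  ⇒  T⁴ = (1−a)S/(4σ).
T⁴ = 0.640·182/(4·5.67×10⁻⁸) = 5.136×10⁸ K⁴.
T = (5.136×10⁸)^(1/4).

T ≈ 151 K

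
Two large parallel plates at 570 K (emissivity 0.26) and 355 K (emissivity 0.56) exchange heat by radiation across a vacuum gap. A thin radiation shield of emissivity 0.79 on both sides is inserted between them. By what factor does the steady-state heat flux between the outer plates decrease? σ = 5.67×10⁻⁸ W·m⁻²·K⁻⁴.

Without shield: q₀ = σΔ(T⁴)/(1/ε₁+1/ε₂−1) with denominator 4.632.
With shield the two gaps are in series; the resistances add: (1/ε₁+1/ε_s−1)+(1/ε_s+1/ε₂−1) = 4.112+2.052 = 6.164.
Heat-flux ratio q₀/q = 6.164/4.632.

factor ≈ 1.33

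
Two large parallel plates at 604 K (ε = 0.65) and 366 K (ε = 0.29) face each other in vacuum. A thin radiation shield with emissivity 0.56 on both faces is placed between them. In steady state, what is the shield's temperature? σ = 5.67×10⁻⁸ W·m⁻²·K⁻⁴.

In steady state the net flux on the hot side equals that on the cold side.
σ(T₁⁴−T_s⁴)/D₁ = σ(T_s⁴−T₂⁴)/D₂, with D₁ = 1/ε₁+1/ε_s−1 = 2.324, D₂ = 1/ε_s+1/ε₂−1 = 4.234.
Solve for T_s⁴: T_s⁴ = (D₂·T₁⁴ + D₁·T₂⁴)/(D₁+D₂) = 9.228×10¹⁰ K⁴.

T_s ≈ 551 K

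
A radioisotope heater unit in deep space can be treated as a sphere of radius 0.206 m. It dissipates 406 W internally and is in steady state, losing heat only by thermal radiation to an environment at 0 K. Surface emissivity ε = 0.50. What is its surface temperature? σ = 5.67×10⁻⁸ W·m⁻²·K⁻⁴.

T ≈ 405 K

Steady state: internal power = radiated power, P = εσA T⁴.
Radiating area A = 4πr² = 0.5333 m².
T⁴ = P/(εσA) = 406/(0.50·5.67×10⁻⁸·0.5333) = 2.686×10¹⁰ K⁴.
T = (2.686×10¹⁰)^(1/4).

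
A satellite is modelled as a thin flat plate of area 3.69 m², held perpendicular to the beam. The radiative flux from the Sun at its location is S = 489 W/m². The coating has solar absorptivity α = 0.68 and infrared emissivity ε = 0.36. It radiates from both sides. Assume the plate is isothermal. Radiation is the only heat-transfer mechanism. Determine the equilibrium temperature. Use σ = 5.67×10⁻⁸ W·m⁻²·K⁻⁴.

At equilibrium, absorbed power = emitted power.
Absorbing cross-section = A = 3.690 m²; emitting surface = 2A = 7.380 m² (ratio 2).
αS·A_cross = εσ·A_surf·T⁴  ⇒  T⁴ = αS/(ε·2σ).
T⁴ = 0.680·489/(0.36·2·5.67×10⁻⁸) = 8.145×10⁹ K⁴.
T = (8.145×10⁹)^(1/4).

T ≈ 300 K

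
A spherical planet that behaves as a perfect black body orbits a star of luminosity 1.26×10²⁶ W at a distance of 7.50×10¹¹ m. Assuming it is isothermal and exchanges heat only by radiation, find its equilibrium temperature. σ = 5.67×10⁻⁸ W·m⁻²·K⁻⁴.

T ≈ 94.2 K

First find the stellar flux at distance d: S = L/(4πd²) = 1.26×10²⁶/(4π·(7.50×10¹¹)²) = 17.83 W/m².
For an isothermal sphere, absorbed (1−a)S·πr² = emitted σ·4πr²·T⁴, so T⁴ = (1−a)S/(4σ).
T⁴ = 1.00·17.83/(4·5.67×10⁻⁸) = 7.860×10⁷ K⁴.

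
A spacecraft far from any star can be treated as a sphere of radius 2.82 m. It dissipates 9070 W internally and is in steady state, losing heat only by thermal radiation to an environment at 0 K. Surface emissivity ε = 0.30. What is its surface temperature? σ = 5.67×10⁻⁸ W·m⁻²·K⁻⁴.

Steady state: internal power = radiated power, P = εσA T⁴.
Radiating area A = 4πr² = 99.93 m².
T⁴ = P/(εσA) = 9070/(0.30·5.67×10⁻⁸·99.93) = 5.336×10⁹ K⁴.
T = (5.336×10⁹)^(1/4).

T ≈ 270 K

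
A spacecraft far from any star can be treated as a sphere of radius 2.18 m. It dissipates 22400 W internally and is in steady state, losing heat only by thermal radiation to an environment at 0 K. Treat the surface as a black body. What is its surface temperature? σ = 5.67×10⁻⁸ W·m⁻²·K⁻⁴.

Steady state: internal power = radiated power, P = εσA T⁴.
Radiating area A = 4πr² = 59.72 m².
T⁴ = P/(εσA) = 22400/(1.0·5.67×10⁻⁸·59.72) = 6.615×10⁹ K⁴.
T = (6.615×10⁹)^(1/4).

T ≈ 285 K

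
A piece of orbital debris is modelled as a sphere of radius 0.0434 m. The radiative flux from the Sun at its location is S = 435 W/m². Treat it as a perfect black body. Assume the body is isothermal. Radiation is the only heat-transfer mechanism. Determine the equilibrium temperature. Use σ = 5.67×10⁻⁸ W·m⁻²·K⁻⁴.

At equilibrium, absorbed power = emitted power.
Absorbing cross-section = πr² = 0.005917 m²; emitting surface = 4πr² = 0.02367 m² (ratio 4).
S·A_cross = εσ·A_surf·T⁴  ⇒  T⁴ = S/(4σ).
T⁴ = 1.00·435/(4·5.67×10⁻⁸) = 1.918×10⁹ K⁴.
T = (1.918×10⁹)^(1/4).

T ≈ 209 K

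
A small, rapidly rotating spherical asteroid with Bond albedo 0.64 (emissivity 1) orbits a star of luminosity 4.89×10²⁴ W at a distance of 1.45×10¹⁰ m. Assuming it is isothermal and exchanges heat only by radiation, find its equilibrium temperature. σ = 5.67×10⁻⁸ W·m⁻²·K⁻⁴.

T ≈ 233 K

First find the stellar flux at distance d: S = L/(4πd²) = 4.89×10²⁴/(4π·(1.45×10¹⁰)²) = 1851 W/m².
For an isothermal sphere, absorbed (1−a)S·πr² = emitted σ·4πr²·T⁴, so T⁴ = (1−a)S/(4σ).
T⁴ = 0.360·1851/(4·5.67×10⁻⁸) = 2.938×10⁹ K⁴.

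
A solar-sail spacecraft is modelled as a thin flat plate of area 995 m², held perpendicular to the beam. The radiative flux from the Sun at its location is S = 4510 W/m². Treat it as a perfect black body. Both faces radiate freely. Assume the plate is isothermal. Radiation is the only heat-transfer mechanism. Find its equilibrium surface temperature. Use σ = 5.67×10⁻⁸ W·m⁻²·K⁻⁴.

At equilibrium, absorbed power = emitted power.
Absorbing cross-section = A = 995.0 m²; emitting surface = 2A = 1990 m² (ratio 2).
S·A_cross = εσ·A_surf·T⁴  ⇒  T⁴ = S/(2σ).
T⁴ = 1.00·4510/(2·5.67×10⁻⁸) = 3.977×10¹⁰ K⁴.
T = (3.977×10¹⁰)^(1/4).

T ≈ 447 K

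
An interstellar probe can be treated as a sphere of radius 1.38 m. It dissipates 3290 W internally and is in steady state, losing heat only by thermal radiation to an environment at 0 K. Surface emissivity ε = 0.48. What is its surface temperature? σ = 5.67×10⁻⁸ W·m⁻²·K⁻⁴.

Steady state: internal power = radiated power, P = εσA T⁴.
Radiating area A = 4πr² = 23.93 m².
T⁴ = P/(εσA) = 3290/(0.48·5.67×10⁻⁸·23.93) = 5.051×10⁹ K⁴.
T = (5.051×10⁹)^(1/4).

T ≈ 267 K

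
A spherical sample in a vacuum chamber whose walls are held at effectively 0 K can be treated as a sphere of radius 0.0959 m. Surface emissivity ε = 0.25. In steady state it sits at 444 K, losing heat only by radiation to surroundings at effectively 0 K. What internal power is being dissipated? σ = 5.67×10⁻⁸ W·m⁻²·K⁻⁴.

P ≈ 63.7 W

Steady state: P = εσA T⁴.
A = 4πr² = 0.1156 m²; T⁴ = (444)⁴ = 3.886×10¹⁰ K⁴.
P = 0.25 × 5.67×10⁻⁸ × 0.1156 × 3.886×10¹⁰.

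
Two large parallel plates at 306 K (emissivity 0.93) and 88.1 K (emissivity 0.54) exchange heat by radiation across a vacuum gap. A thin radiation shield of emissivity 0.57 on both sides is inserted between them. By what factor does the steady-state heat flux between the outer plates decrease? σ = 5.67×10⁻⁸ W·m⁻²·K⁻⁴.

Without shield: q₀ = σΔ(T⁴)/(1/ε₁+1/ε₂−1) with denominator 1.927.
With shield the two gaps are in series; the resistances add: (1/ε₁+1/ε_s−1)+(1/ε_s+1/ε₂−1) = 1.830+2.606 = 4.436.
Heat-flux ratio q₀/q = 4.436/1.927.

factor ≈ 2.30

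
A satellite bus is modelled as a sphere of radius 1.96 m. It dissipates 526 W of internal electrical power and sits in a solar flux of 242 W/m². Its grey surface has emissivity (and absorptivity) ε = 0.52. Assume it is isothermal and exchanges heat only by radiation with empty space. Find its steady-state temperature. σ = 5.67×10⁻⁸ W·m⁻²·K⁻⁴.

T ≈ 195 K

At steady state, absorbed solar power + internal power = radiated power.
Absorbed: α·S·A_cross = 0.52·242·12.07 = 1519 W (cross-section πr²).
Total input = 1519 + 526 = 2045 W.
Radiated: εσ·A_surf·T⁴ with A_surf = 4πr² = 48.27 m².
T⁴ = 2045/(0.52·5.67×10⁻⁸·48.27) = 1.437×10⁹ K⁴.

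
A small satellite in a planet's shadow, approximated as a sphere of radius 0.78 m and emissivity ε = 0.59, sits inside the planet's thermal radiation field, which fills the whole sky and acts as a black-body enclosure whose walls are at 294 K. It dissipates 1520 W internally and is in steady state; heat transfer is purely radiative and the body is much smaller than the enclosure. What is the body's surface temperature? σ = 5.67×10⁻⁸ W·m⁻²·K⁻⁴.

T ≈ 340 K

For a small grey body in a large enclosure, net radiated power = εσA(T⁴ − T_w⁴).
Steady state: P = εσA(T⁴ − T_w⁴) with A = 4πr² = 7.645 m².
T⁴ = P/(εσA) + T_w⁴ = 1520/(0.59·5.67×10⁻⁸·7.645) + (294)⁴
    = 5.943×10⁹ + 7.471×10⁹ = 1.341×10¹⁰ K⁴.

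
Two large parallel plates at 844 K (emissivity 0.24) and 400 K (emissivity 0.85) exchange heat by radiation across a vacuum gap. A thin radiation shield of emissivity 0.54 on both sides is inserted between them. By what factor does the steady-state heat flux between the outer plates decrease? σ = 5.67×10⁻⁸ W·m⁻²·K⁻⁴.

Without shield: q₀ = σΔ(T⁴)/(1/ε₁+1/ε₂−1) with denominator 4.343.
With shield the two gaps are in series; the resistances add: (1/ε₁+1/ε_s−1)+(1/ε_s+1/ε₂−1) = 5.019+2.028 = 7.047.
Heat-flux ratio q₀/q = 7.047/4.343.

factor ≈ 1.62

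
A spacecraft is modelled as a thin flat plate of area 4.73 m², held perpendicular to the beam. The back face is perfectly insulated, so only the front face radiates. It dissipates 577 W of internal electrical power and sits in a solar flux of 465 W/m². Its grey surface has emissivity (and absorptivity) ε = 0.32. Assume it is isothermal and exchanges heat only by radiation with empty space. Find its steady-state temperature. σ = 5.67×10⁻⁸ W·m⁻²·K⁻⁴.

At steady state, absorbed solar power + internal power = radiated power.
Absorbed: α·S·A_cross = 0.32·465·4.730 = 703.8 W (cross-section A).
Total input = 703.8 + 577 = 1281 W.
Radiated: εσ·A_surf·T⁴ with A_surf = A = 4.730 m².
T⁴ = 1281/(0.32·5.67×10⁻⁸·4.730) = 1.492×10¹⁰ K⁴.

T ≈ 350 K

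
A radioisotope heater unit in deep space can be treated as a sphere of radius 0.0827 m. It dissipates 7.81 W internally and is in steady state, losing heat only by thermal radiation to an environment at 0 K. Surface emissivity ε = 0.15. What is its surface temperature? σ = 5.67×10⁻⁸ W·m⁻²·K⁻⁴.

Steady state: internal power = radiated power, P = εσA T⁴.
Radiating area A = 4πr² = 0.08595 m².
T⁴ = P/(εσA) = 7.81/(0.15·5.67×10⁻⁸·0.08595) = 1.068×10¹⁰ K⁴.
T = (1.068×10¹⁰)^(1/4).

T ≈ 322 K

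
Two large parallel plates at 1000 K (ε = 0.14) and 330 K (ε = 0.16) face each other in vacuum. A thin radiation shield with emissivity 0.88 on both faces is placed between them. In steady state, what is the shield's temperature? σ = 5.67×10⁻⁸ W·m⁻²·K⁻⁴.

T_s ≈ 830 K

In steady state the net flux on the hot side equals that on the cold side.
σ(T₁⁴−T_s⁴)/D₁ = σ(T_s⁴−T₂⁴)/D₂, with D₁ = 1/ε₁+1/ε_s−1 = 7.279, D₂ = 1/ε_s+1/ε₂−1 = 6.386.
Solve for T_s⁴: T_s⁴ = (D₂·T₁⁴ + D₁·T₂⁴)/(D₁+D₂) = 4.736×10¹¹ K⁴.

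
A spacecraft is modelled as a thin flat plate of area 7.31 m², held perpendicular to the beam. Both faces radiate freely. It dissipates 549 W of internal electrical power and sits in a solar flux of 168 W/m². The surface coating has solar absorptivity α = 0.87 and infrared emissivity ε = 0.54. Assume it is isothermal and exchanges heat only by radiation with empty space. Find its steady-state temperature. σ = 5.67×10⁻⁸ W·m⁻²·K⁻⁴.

T ≈ 245 K

At steady state, absorbed solar power + internal power = radiated power.
Absorbed: α·S·A_cross = 0.87·168·7.310 = 1068 W (cross-section A).
Total input = 1068 + 549 = 1617 W.
Radiated: εσ·A_surf·T⁴ with A_surf = 2A = 14.62 m².
T⁴ = 1617/(0.54·5.67×10⁻⁸·14.62) = 3.613×10⁹ K⁴.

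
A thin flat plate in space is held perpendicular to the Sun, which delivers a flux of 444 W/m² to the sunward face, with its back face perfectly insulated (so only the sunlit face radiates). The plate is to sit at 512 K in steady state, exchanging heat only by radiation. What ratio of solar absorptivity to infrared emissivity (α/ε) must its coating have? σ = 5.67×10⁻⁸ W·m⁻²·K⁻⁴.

Balance: αS·A = εσ·1A·T⁴ ⇒ α/ε = σT⁴/S.
α/ε = 5.67×10⁻⁸·(512)⁴/444 = 5.67×10⁻⁸·6.872×10¹⁰/444.

α/ε ≈ 8.78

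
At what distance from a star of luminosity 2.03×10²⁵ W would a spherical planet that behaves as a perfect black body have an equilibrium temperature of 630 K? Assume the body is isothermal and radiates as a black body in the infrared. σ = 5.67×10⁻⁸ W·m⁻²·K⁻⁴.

For an isothermal black-emitting sphere, (1−a)S·πr² = σ·4πr²·T⁴ ⇒ S = 4σT⁴/(1−a).
S = 4·5.67×10⁻⁸·(630)⁴/1.00 = 35730 W/m².
Flux falls as S = L/(4πd²), so d = √(L/(4πS)) = √(2.03×10²⁵/(4π·35730)).

d ≈ 6.72×10⁹ m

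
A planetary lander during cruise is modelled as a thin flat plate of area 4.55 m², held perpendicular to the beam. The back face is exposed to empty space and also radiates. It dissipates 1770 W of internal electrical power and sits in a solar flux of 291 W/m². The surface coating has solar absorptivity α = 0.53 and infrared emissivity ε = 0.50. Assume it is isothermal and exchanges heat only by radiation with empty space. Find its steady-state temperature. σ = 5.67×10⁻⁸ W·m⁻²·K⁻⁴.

At steady state, absorbed solar power + internal power = radiated power.
Absorbed: α·S·A_cross = 0.53·291·4.550 = 701.7 W (cross-section A).
Total input = 701.7 + 1770 = 2472 W.
Radiated: εσ·A_surf·T⁴ with A_surf = 2A = 9.100 m².
T⁴ = 2472/(0.50·5.67×10⁻⁸·9.100) = 9.581×10⁹ K⁴.

T ≈ 313 K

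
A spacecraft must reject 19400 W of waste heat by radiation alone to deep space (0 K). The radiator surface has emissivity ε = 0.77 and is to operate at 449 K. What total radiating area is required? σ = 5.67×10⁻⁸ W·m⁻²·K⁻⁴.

P = εσA T⁴ ⇒ A = P/(εσT⁴).
T⁴ = 4.064×10¹⁰ K⁴.
A = 19400/(0.77 × 5.67×10⁻⁸ × 4.064×10¹⁰).

A ≈ 10.9 m²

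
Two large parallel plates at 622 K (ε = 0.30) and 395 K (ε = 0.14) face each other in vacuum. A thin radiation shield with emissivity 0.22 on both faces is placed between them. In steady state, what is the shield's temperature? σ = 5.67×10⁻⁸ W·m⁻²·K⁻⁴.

T_s ≈ 563 K

In steady state the net flux on the hot side equals that on the cold side.
σ(T₁⁴−T_s⁴)/D₁ = σ(T_s⁴−T₂⁴)/D₂, with D₁ = 1/ε₁+1/ε_s−1 = 6.879, D₂ = 1/ε_s+1/ε₂−1 = 10.69.
Solve for T_s⁴: T_s⁴ = (D₂·T₁⁴ + D₁·T₂⁴)/(D₁+D₂) = 1.006×10¹¹ K⁴.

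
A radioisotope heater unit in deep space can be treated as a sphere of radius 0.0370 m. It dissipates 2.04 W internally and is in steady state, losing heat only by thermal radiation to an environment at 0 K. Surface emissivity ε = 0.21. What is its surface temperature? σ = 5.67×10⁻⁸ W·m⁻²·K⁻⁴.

T ≈ 316 K

Steady state: internal power = radiated power, P = εσA T⁴.
Radiating area A = 4πr² = 0.01720 m².
T⁴ = P/(εσA) = 2.04/(0.21·5.67×10⁻⁸·0.01720) = 9.959×10⁹ K⁴.
T = (9.959×10⁹)^(1/4).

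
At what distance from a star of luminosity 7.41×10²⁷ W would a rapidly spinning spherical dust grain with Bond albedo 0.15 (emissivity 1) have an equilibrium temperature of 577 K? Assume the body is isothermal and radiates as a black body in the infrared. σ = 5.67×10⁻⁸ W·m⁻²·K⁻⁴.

d ≈ 1.41×10¹¹ m

For an isothermal black-emitting sphere, (1−a)S·πr² = σ·4πr²·T⁴ ⇒ S = 4σT⁴/(1−a).
S = 4·5.67×10⁻⁸·(577)⁴/0.850 = 29580 W/m².
Flux falls as S = L/(4πd²), so d = √(L/(4πS)) = √(7.41×10²⁷/(4π·29580)).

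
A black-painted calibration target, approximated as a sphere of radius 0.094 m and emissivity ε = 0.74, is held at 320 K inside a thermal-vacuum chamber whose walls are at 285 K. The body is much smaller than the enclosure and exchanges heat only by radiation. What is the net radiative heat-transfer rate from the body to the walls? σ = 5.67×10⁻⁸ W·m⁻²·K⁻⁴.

P_net ≈ 18.1 W

For a small grey body in a large enclosure: P_net = εσA(T_body⁴ − T_wall⁴).
A = 4πr² = 0.1110 m²; T_body⁴ − T_wall⁴ = 1.049×10¹⁰ − 6.598×10⁹ = 3.888×10⁹ K⁴.
|P_net| = 0.74·5.67×10⁻⁸·0.1110·3.888×10⁹.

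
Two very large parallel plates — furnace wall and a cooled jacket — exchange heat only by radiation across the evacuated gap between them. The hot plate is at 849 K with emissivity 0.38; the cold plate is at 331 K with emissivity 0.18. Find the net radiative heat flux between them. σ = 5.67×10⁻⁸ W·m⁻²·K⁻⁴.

For two infinite grey parallel plates, q = σ(T₁⁴ − T₂⁴)/(1/ε₁ + 1/ε₂ − 1).
T₁⁴ − T₂⁴ = 5.196×10¹¹ − 1.200×10¹⁰ = 5.076×10¹¹ K⁴.
1/ε₁ + 1/ε₂ − 1 = 2.632 + 5.556 − 1 = 7.187.
q = 5.67×10⁻⁸ × 5.076×10¹¹ / 7.187.

q ≈ 4000 W/m²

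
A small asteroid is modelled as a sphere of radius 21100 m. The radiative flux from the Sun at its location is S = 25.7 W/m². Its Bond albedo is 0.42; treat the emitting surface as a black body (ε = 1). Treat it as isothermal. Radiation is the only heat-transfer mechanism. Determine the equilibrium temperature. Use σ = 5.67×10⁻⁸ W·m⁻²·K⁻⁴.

T ≈ 90.0 K

At equilibrium, absorbed power = emitted power.
Absorbing cross-section = πr² = 1.399×10⁹ m²; emitting surface = 4πr² = 5.595×10⁹ m² (ratio 4).
(1−a)S·A_cross = εσ·A_surf·T⁴  ⇒  T⁴ = (1−a)S/(4σ).
T⁴ = 0.580·25.7/(4·5.67×10⁻⁸) = 6.572×10⁷ K⁴.
T = (6.572×10⁷)^(1/4).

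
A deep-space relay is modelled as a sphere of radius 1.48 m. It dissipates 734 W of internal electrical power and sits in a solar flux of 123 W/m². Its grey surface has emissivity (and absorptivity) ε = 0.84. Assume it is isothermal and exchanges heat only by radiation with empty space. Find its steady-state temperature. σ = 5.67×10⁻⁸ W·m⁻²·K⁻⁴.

T ≈ 182 K

At steady state, absorbed solar power + internal power = radiated power.
Absorbed: α·S·A_cross = 0.84·123·6.881 = 711.0 W (cross-section πr²).
Total input = 711.0 + 734 = 1445 W.
Radiated: εσ·A_surf·T⁴ with A_surf = 4πr² = 27.53 m².
T⁴ = 1445/(0.84·5.67×10⁻⁸·27.53) = 1.102×10⁹ K⁴.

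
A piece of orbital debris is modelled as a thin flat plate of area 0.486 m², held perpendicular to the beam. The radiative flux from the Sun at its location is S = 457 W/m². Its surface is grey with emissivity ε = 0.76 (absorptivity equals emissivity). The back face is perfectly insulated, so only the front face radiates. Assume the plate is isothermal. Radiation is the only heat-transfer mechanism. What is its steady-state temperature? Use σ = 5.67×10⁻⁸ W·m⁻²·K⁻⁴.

At equilibrium, absorbed power = emitted power.
Absorbing cross-section = A = 0.4860 m²; emitting surface = A = 0.4860 m² (ratio 1).
εS·A_cross = εσ·A_surf·T⁴  ⇒  T⁴ = S/(1σ)   (ε cancels).
T⁴ = 457/(1·5.67×10⁻⁸) = 8.060×10⁹ K⁴.
T = (8.060×10⁹)^(1/4).

T ≈ 300 K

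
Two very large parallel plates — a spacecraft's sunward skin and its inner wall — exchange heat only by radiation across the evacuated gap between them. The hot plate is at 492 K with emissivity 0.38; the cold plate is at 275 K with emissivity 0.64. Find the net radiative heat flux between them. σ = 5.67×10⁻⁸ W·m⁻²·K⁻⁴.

For two infinite grey parallel plates, q = σ(T₁⁴ − T₂⁴)/(1/ε₁ + 1/ε₂ − 1).
T₁⁴ − T₂⁴ = 5.859×10¹⁰ − 5.719×10⁹ = 5.288×10¹⁰ K⁴.
1/ε₁ + 1/ε₂ − 1 = 2.632 + 1.562 − 1 = 3.194.
q = 5.67×10⁻⁸ × 5.288×10¹⁰ / 3.194.

q ≈ 939 W/m²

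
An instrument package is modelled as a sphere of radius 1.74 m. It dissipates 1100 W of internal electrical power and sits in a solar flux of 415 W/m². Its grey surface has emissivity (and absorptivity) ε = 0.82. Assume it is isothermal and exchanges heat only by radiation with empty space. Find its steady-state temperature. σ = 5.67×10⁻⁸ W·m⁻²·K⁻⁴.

T ≈ 223 K

At steady state, absorbed solar power + internal power = radiated power.
Absorbed: α·S·A_cross = 0.82·415·9.511 = 3237 W (cross-section πr²).
Total input = 3237 + 1100 = 4337 W.
Radiated: εσ·A_surf·T⁴ with A_surf = 4πr² = 38.05 m².
T⁴ = 4337/(0.82·5.67×10⁻⁸·38.05) = 2.452×10⁹ K⁴.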